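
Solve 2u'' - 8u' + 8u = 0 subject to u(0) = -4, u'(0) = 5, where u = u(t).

Divide through by 2: u'' - 4u' + 4u = 0.
Characteristic equation r² - 4r + 4 = 0 has discriminant (-4)² - 4·(4) = 0, so r = 2 is a repeated root.
Hence u_h = (C1 + C2*t)*exp(2*t).
Apply the initial conditions: u(0) = C1 = -4 and u'(0) = C2 + 2*C1 = 5. Solving gives C1 = -4, C2 = 13.

u = -4*exp(2*t) + 13*t*exp(2*t)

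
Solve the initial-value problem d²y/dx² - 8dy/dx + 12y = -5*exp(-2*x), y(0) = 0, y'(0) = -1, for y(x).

Characteristic equation r² - 8r + 12 = 0 factors as (r - 2)(r - 6) = 0, so r = 2, 6.
Hence y_h = C1*exp(2*x) + C2*exp(6*x).
Try y_p = A*exp(-2*x). Substituting into the equation and dividing by exp(-2*x) gives A = -5/32, so y_p = -5*exp(-2*x)/32.
General solution: y = -5*exp(-2*x)/32 + C1*exp(2*x) + C2*exp(6*x).
Apply the initial conditions: y(0) = -5/32 + C1 + C2 = 0 and y'(0) = 5/16 + 2*C1 + 6*C2 = -1. Solving gives C1 = 9/16, C2 = -13/32.

y = -13*exp(6*x)/32 - 5*exp(-2*x)/32 + 9*exp(2*x)/16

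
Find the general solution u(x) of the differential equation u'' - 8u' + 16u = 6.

Characteristic equation r² - 8r + 16 = 0 has discriminant (-8)² - 4·(16) = 0, so r = 4 is a repeated root.
Hence u_h = (C1 + C2*x)*exp(4*x).
For the particular solution try u_p = A0. Substituting and matching coefficients of each power of x gives A0 = 3/8, so u_p = 3/8.

u = 3/8 + C1*exp(4*x) + C2*x*exp(4*x)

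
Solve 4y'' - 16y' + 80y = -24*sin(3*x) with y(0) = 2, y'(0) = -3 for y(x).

y = -72*cos(3*x)/265 - 66*sin(3*x)/265 - 1801*exp(2*x)*sin(4*x)/1060 + 602*cos(4*x)*exp(2*x)/265

Divide through by 4: y'' - 4y' + 20y = -6*sin(3*x).
Characteristic equation r² - 4r + 20 = 0 has discriminant (-4)² - 4·(20) = -64 < 0, so r = 2 ± 4i.
Hence y_h = C1*cos(4*x)*exp(2*x) + C2*exp(2*x)*sin(4*x).
Try y_p = A*cos(3*x) + B*sin(3*x). Substituting and equating the coefficients of cos(3x) and sin(3x) gives A = -72/265, B = -66/265, so y_p = -72*cos(3*x)/265 - 66*sin(3*x)/265.
General solution: y = -72*cos(3*x)/265 - 66*sin(3*x)/265 + C1*cos(4*x)*exp(2*x) + C2*exp(2*x)*sin(4*x).
Apply the initial conditions: y(0) = -72/265 + C1 = 2 and y'(0) = -198/265 + 2*C1 + 4*C2 = -3. Solving gives C1 = 602/265, C2 = -1801/1060.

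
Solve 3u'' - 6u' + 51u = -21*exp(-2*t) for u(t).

Divide through by 3: u'' - 2u' + 17u = -7*exp(-2*t).
Characteristic equation r² - 2r + 17 = 0 has discriminant (-2)² - 4·(17) = -64 < 0, so r = 1 ± 4i.
Hence u_h = C1*cos(4*t)*exp(t) + C2*exp(t)*sin(4*t).
Try u_p = A*exp(-2*t). Substituting into the equation and dividing by exp(-2*t) gives A = -7/25, so u_p = -7*exp(-2*t)/25.

u = -7*exp(-2*t)/25 + C1*cos(4*t)*exp(t) + C2*exp(t)*sin(4*t)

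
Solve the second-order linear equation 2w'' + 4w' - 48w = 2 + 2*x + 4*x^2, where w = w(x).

Divide through by 2: w'' + 2w' - 24w = 1 + x + 2*x^2.
Characteristic equation r² + 2r - 24 = 0 factors as (r - 4)(r + 6) = 0, so r = 4, -6.
Hence w_h = C1*exp(4*x) + C2*exp(-6*x).
For the particular solution try w_p = A0 + A1*x + A2*x^2. Substituting and matching coefficients of each power of x gives A0 = -23/432, A1 = -1/18, A2 = -1/12, so w_p = -23/432 - x^2/12 - x/18.

w = -23/432 - x**2/12 - x/18 + C1*exp(4*x) + C2*exp(-6*x)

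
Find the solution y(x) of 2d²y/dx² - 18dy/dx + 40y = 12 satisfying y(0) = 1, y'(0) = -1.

y = 3/10 - 19*exp(5*x)/5 + 9*exp(4*x)/2

Divide through by 2: y'' - 9y' + 20y = 6.
Characteristic equation r² - 9r + 20 = 0 factors as (r - 4)(r - 5) = 0, so r = 4, 5.
Hence y_h = C1*exp(4*x) + C2*exp(5*x).
For the particular solution try y_p = A0. Substituting and matching coefficients of each power of x gives A0 = 3/10, so y_p = 3/10.
General solution: y = 3/10 + C1*exp(4*x) + C2*exp(5*x).
Apply the initial conditions: y(0) = 3/10 + C1 + C2 = 1 and y'(0) = 4*C1 + 5*C2 = -1. Solving gives C1 = 9/2, C2 = -19/5.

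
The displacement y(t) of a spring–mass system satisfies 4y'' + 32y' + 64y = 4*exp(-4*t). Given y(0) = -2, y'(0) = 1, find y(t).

Divide through by 4: y'' + 8y' + 16y = exp(-4*t).
Characteristic equation r² + 8r + 16 = 0 has discriminant (8)² - 4·(16) = 0, so r = -4 is a repeated root.
Hence y_h = (C1 + C2*t)*exp(-4*t).
Since exp(-4*t) solves the homogeneous equation (r = -4 is a root of multiplicity 2), multiply the trial by t^2. Try y_p = A*t^2*exp(-4*t). Substituting into the equation and dividing by exp(-4*t) gives A = 1/2, so y_p = t^2*exp(-4*t)/2.
General solution: y = C1*exp(-4*t) + t^2*exp(-4*t)/2 + C2*t*exp(-4*t).
Apply the initial conditions: y(0) = C1 = -2 and y'(0) = C2 - 4*C1 = 1. Solving gives C1 = -2, C2 = -7.

y = -2*exp(-4*t) + t**2*exp(-4*t)/2 - 7*t*exp(-4*t)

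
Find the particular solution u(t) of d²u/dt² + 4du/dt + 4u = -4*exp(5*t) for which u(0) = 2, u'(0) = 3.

Characteristic equation r² + 4r + 4 = 0 has discriminant (4)² - 4·(4) = 0, so r = -2 is a repeated root.
Hence u_h = (C1 + C2*t)*exp(-2*t).
Try u_p = A*exp(5*t). Substituting into the equation and dividing by exp(5*t) gives A = -4/49, so u_p = -4*exp(5*t)/49.
General solution: u = -4*exp(5*t)/49 + C1*exp(-2*t) + C2*t*exp(-2*t).
Apply the initial conditions: u(0) = -4/49 + C1 = 2 and u'(0) = -20/49 + C2 - 2*C1 = 3. Solving gives C1 = 102/49, C2 = 53/7.

u = -4*exp(5*t)/49 + 102*exp(-2*t)/49 + 53*t*exp(-2*t)/7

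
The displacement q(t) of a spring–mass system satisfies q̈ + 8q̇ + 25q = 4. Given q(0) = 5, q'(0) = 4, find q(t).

Characteristic equation r² + 8r + 25 = 0 has discriminant (8)² - 4·(25) = -36 < 0, so r = -4 ± 3i.
Hence q_h = C1*cos(3*t)*exp(-4*t) + C2*exp(-4*t)*sin(3*t).
For the particular solution try q_p = A0. Substituting and matching coefficients of each power of t gives A0 = 4/25, so q_p = 4/25.
General solution: q = 4/25 + C1*cos(3*t)*exp(-4*t) + C2*exp(-4*t)*sin(3*t).
Apply the initial conditions: q(0) = 4/25 + C1 = 5 and q'(0) = -4*C1 + 3*C2 = 4. Solving gives C1 = 121/25, C2 = 584/75.

q = 4/25 + 121*cos(3*t)*exp(-4*t)/25 + 584*exp(-4*t)*sin(3*t)/75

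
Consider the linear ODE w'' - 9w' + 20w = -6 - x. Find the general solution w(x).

w = -129/400 - x/20 + C1*exp(4*x) + C2*exp(5*x)

Characteristic equation r² - 9r + 20 = 0 factors as (r - 4)(r - 5) = 0, so r = 4, 5.
Hence w_h = C1*exp(4*x) + C2*exp(5*x).
For the particular solution try w_p = A0 + A1*x. Substituting and matching coefficients of each power of x gives A0 = -129/400, A1 = -1/20, so w_p = -129/400 - x/20.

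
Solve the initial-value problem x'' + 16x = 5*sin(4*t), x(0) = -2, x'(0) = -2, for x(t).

x = -2*cos(4*t) - 11*sin(4*t)/32 - 5*t*cos(4*t)/8

Characteristic equation r² + 16 = 0 has discriminant (0)² - 4·(16) = -64 < 0, so r = ± 4i.
Hence x_h = C1*cos(4*t) + C2*sin(4*t).
Since ±4i are characteristic roots, multiply the trial by t. Try x_p = t*(A*cos(4*t) + B*sin(4*t)). Substituting and equating the coefficients of cos(4t) and sin(4t) gives A = -5/8, B = 0, so x_p = -5*t*cos(4*t)/8.
General solution: x = C1*cos(4*t) + C2*sin(4*t) - 5*t*cos(4*t)/8.
Apply the initial conditions: x(0) = C1 = -2 and x'(0) = -5/8 + 4*C2 = -2. Solving gives C1 = -2, C2 = -11/32.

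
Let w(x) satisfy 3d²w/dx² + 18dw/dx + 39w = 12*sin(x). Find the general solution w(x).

w = -2*cos(x)/15 + 4*sin(x)/15 + C1*cos(2*x)*exp(-3*x) + C2*exp(-3*x)*sin(2*x)

Divide through by 3: w'' + 6w' + 13w = 4*sin(x).
Characteristic equation r² + 6r + 13 = 0 has discriminant (6)² - 4·(13) = -16 < 0, so r = -3 ± 2i.
Hence w_h = C1*cos(2*x)*exp(-3*x) + C2*exp(-3*x)*sin(2*x).
Try w_p = A*cos(x) + B*sin(x). Substituting and equating the coefficients of cos(x) and sin(x) gives A = -2/15, B = 4/15, so w_p = -2*cos(x)/15 + 4*sin(x)/15.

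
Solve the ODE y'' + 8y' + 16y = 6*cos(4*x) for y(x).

y = 3*sin(4*x)/16 + C1*exp(-4*x) + C2*x*exp(-4*x)

Characteristic equation r² + 8r + 16 = 0 has discriminant (8)² - 4·(16) = 0, so r = -4 is a repeated root.
Hence y_h = (C1 + C2*x)*exp(-4*x).
Try y_p = A*cos(4*x) + B*sin(4*x). Substituting and equating the coefficients of cos(4x) and sin(4x) gives A = 0, B = 3/16, so y_p = 3*sin(4*x)/16.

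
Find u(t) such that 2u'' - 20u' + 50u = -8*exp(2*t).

u = -4*exp(2*t)/9 + C1*exp(5*t) + C2*t*exp(5*t)

Divide through by 2: u'' - 10u' + 25u = -4*exp(2*t).
Characteristic equation r² - 10r + 25 = 0 has discriminant (-10)² - 4·(25) = 0, so r = 5 is a repeated root.
Hence u_h = (C1 + C2*t)*exp(5*t).
Try u_p = A*exp(2*t). Substituting into the equation and dividing by exp(2*t) gives A = -4/9, so u_p = -4*exp(2*t)/9.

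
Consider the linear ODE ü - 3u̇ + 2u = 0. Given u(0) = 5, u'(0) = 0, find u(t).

Characteristic equation r² - 3r + 2 = 0 factors as (r - 1)(r - 2) = 0, so r = 1, 2.
Hence u_h = C1*exp(t) + C2*exp(2*t).
Apply the initial conditions: u(0) = C1 + C2 = 5 and u'(0) = C1 + 2*C2 = 0. Solving gives C1 = 10, C2 = -5.

u = -5*exp(2*t) + 10*exp(t)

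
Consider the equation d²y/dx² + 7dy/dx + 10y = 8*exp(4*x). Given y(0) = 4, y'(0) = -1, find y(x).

Characteristic equation r² + 7r + 10 = 0 factors as (r + 2)(r + 5) = 0, so r = -2, -5.
Hence y_h = C1*exp(-2*x) + C2*exp(-5*x).
Try y_p = A*exp(4*x). Substituting into the equation and dividing by exp(4*x) gives A = 4/27, so y_p = 4*exp(4*x)/27.
General solution: y = 4*exp(4*x)/27 + C1*exp(-2*x) + C2*exp(-5*x).
Apply the initial conditions: y(0) = 4/27 + C1 + C2 = 4 and y'(0) = 16/27 - 5*C2 - 2*C1 = -1. Solving gives C1 = 53/9, C2 = -55/27.

y = -55*exp(-5*x)/27 + 4*exp(4*x)/27 + 53*exp(-2*x)/9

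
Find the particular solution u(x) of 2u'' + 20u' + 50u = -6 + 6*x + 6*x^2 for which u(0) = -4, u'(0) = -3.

Divide through by 2: u'' + 10u' + 25u = -3 + 3*x + 3*x^2.
Characteristic equation r² + 10r + 25 = 0 has discriminant (10)² - 4·(25) = 0, so r = -5 is a repeated root.
Hence u_h = (C1 + C2*x)*exp(-5*x).
For the particular solution try u_p = A0 + A1*x + A2*x^2. Substituting and matching coefficients of each power of x gives A0 = -87/625, A1 = 3/125, A2 = 3/25, so u_p = -87/625 + 3*x^2/25 + 3*x/125.
General solution: u = -87/625 + 3*x^2/25 + 3*x/125 + C1*exp(-5*x) + C2*x*exp(-5*x).
Apply the initial conditions: u(0) = -87/625 + C1 = -4 and u'(0) = 3/125 + C2 - 5*C1 = -3. Solving gives C1 = -2413/625, C2 = -2791/125.

u = -87/625 - 2413*exp(-5*x)/625 + 3*x**2/25 + 3*x/125 - 2791*x*exp(-5*x)/125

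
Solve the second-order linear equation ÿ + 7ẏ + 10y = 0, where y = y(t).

Characteristic equation r² + 7r + 10 = 0 factors as (r + 2)(r + 5) = 0, so r = -2, -5.
Hence y_h = C1*exp(-2*t) + C2*exp(-5*t).

y = C1*exp(-2*t) + C2*exp(-5*t)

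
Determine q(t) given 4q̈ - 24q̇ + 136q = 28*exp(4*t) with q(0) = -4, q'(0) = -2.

Divide through by 4: q'' - 6q' + 34q = 7*exp(4*t).
Characteristic equation r² - 6r + 34 = 0 has discriminant (-6)² - 4·(34) = -100 < 0, so r = 3 ± 5i.
Hence q_h = C1*cos(5*t)*exp(3*t) + C2*exp(3*t)*sin(5*t).
Try q_p = A*exp(4*t). Substituting into the equation and dividing by exp(4*t) gives A = 7/26, so q_p = 7*exp(4*t)/26.
General solution: q = 7*exp(4*t)/26 + C1*cos(5*t)*exp(3*t) + C2*exp(3*t)*sin(5*t).
Apply the initial conditions: q(0) = 7/26 + C1 = -4 and q'(0) = 14/13 + 3*C1 + 5*C2 = -2. Solving gives C1 = -111/26, C2 = 253/130.

q = 7*exp(4*t)/26 - 111*cos(5*t)*exp(3*t)/26 + 253*exp(3*t)*sin(5*t)/130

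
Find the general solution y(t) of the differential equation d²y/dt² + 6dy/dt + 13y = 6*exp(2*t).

Characteristic equation r² + 6r + 13 = 0 has discriminant (6)² - 4·(13) = -16 < 0, so r = -3 ± 2i.
Hence y_h = C1*cos(2*t)*exp(-3*t) + C2*exp(-3*t)*sin(2*t).
Try y_p = A*exp(2*t). Substituting into the equation and dividing by exp(2*t) gives A = 6/29, so y_p = 6*exp(2*t)/29.

y = 6*exp(2*t)/29 + C1*cos(2*t)*exp(-3*t) + C2*exp(-3*t)*sin(2*t)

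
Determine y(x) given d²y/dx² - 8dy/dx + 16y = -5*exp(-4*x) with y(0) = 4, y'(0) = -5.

y = -5*exp(-4*x)/64 + 261*exp(4*x)/64 - 173*x*exp(4*x)/8

Characteristic equation r² - 8r + 16 = 0 has discriminant (-8)² - 4·(16) = 0, so r = 4 is a repeated root.
Hence y_h = (C1 + C2*x)*exp(4*x).
Try y_p = A*exp(-4*x). Substituting into the equation and dividing by exp(-4*x) gives A = -5/64, so y_p = -5*exp(-4*x)/64.
General solution: y = -5*exp(-4*x)/64 + C1*exp(4*x) + C2*x*exp(4*x).
Apply the initial conditions: y(0) = -5/64 + C1 = 4 and y'(0) = 5/16 + C2 + 4*C1 = -5. Solving gives C1 = 261/64, C2 = -173/8.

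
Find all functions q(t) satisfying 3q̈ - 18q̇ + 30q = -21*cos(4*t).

Divide through by 3: q'' - 6q' + 10q = -7*cos(4*t).
Characteristic equation r² - 6r + 10 = 0 has discriminant (-6)² - 4·(10) = -4 < 0, so r = 3 ± i.
Hence q_h = C1*cos(t)*exp(3*t) + C2*exp(3*t)*sin(t).
Try q_p = A*cos(4*t) + B*sin(4*t). Substituting and equating the coefficients of cos(4t) and sin(4t) gives A = 7/102, B = 14/51, so q_p = 7*cos(4*t)/102 + 14*sin(4*t)/51.

q = 7*cos(4*t)/102 + 14*sin(4*t)/51 + C1*cos(t)*exp(3*t) + C2*exp(3*t)*sin(t)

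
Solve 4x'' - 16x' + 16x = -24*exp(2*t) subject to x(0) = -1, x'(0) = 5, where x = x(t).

x = -exp(2*t) - 3*t**2*exp(2*t) + 7*t*exp(2*t)

Divide through by 4: x'' - 4x' + 4x = -6*exp(2*t).
Characteristic equation r² - 4r + 4 = 0 has discriminant (-4)² - 4·(4) = 0, so r = 2 is a repeated root.
Hence x_h = (C1 + C2*t)*exp(2*t).
Since exp(2*t) solves the homogeneous equation (r = 2 is a root of multiplicity 2), multiply the trial by t^2. Try x_p = A*t^2*exp(2*t). Substituting into the equation and dividing by exp(2*t) gives A = -3, so x_p = -3*t^2*exp(2*t).
General solution: x = C1*exp(2*t) - 3*t^2*exp(2*t) + C2*t*exp(2*t).
Apply the initial conditions: x(0) = C1 = -1 and x'(0) = C2 + 2*C1 = 5. Solving gives C1 = -1, C2 = 7.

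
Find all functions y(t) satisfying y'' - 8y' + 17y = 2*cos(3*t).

Characteristic equation r² - 8r + 17 = 0 has discriminant (-8)² - 4·(17) = -4 < 0, so r = 4 ± i.
Hence y_h = C1*cos(t)*exp(4*t) + C2*exp(4*t)*sin(t).
Try y_p = A*cos(3*t) + B*sin(3*t). Substituting and equating the coefficients of cos(3t) and sin(3t) gives A = 1/40, B = -3/40, so y_p = -3*sin(3*t)/40 + cos(3*t)/40.

y = -3*sin(3*t)/40 + cos(3*t)/40 + C1*cos(t)*exp(4*t) + C2*exp(4*t)*sin(t)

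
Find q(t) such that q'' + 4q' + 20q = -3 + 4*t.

q = -19/100 + t/5 + C1*cos(4*t)*exp(-2*t) + C2*exp(-2*t)*sin(4*t)

Characteristic equation r² + 4r + 20 = 0 has discriminant (4)² - 4·(20) = -64 < 0, so r = -2 ± 4i.
Hence q_h = C1*cos(4*t)*exp(-2*t) + C2*exp(-2*t)*sin(4*t).
For the particular solution try q_p = A0 + A1*t. Substituting and matching coefficients of each power of t gives A0 = -19/100, A1 = 1/5, so q_p = -19/100 + t/5.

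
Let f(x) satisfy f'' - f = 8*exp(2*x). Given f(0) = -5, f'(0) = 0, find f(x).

f = -13*exp(x)/2 - 7*exp(-x)/6 + 8*exp(2*x)/3

Characteristic equation r² - 1 = 0 factors as (r - 1)(r + 1) = 0, so r = 1, -1.
Hence f_h = C1*exp(x) + C2*exp(-x).
Try f_p = A*exp(2*x). Substituting into the equation and dividing by exp(2*x) gives A = 8/3, so f_p = 8*exp(2*x)/3.
General solution: f = 8*exp(2*x)/3 + C1*exp(x) + C2*exp(-x).
Apply the initial conditions: f(0) = 8/3 + C1 + C2 = -5 and f'(0) = 16/3 + C1 - C2 = 0. Solving gives C1 = -13/2, C2 = -7/6.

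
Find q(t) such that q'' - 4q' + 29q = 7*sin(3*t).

Characteristic equation r² - 4r + 29 = 0 has discriminant (-4)² - 4·(29) = -100 < 0, so r = 2 ± 5i.
Hence q_h = C1*cos(5*t)*exp(2*t) + C2*exp(2*t)*sin(5*t).
Try q_p = A*cos(3*t) + B*sin(3*t). Substituting and equating the coefficients of cos(3t) and sin(3t) gives A = 21/136, B = 35/136, so q_p = 21*cos(3*t)/136 + 35*sin(3*t)/136.

q = 21*cos(3*t)/136 + 35*sin(3*t)/136 + C1*cos(5*t)*exp(2*t) + C2*exp(2*t)*sin(5*t)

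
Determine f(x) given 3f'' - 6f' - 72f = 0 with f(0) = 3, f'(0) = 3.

Divide through by 3: f'' - 2f' - 24f = 0.
Characteristic equation r² - 2r - 24 = 0 factors as (r - 6)(r + 4) = 0, so r = 6, -4.
Hence f_h = C1*exp(6*x) + C2*exp(-4*x).
Apply the initial conditions: f(0) = C1 + C2 = 3 and f'(0) = -4*C2 + 6*C1 = 3. Solving gives C1 = 3/2, C2 = 3/2.

f = 3*exp(-4*x)/2 + 3*exp(6*x)/2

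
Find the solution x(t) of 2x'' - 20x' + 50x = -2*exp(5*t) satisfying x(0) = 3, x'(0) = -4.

x = 3*exp(5*t) - 19*t*exp(5*t) - t**2*exp(5*t)/2

Divide through by 2: x'' - 10x' + 25x = -exp(5*t).
Characteristic equation r² - 10r + 25 = 0 has discriminant (-10)² - 4·(25) = 0, so r = 5 is a repeated root.
Hence x_h = (C1 + C2*t)*exp(5*t).
Since exp(5*t) solves the homogeneous equation (r = 5 is a root of multiplicity 2), multiply the trial by t^2. Try x_p = A*t^2*exp(5*t). Substituting into the equation and dividing by exp(5*t) gives A = -1/2, so x_p = -t^2*exp(5*t)/2.
General solution: x = C1*exp(5*t) - t^2*exp(5*t)/2 + C2*t*exp(5*t).
Apply the initial conditions: x(0) = C1 = 3 and x'(0) = C2 + 5*C1 = -4. Solving gives C1 = 3, C2 = -19.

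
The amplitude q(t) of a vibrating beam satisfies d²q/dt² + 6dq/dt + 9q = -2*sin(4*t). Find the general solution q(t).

q = 14*sin(4*t)/625 + 48*cos(4*t)/625 + C1*exp(-3*t) + C2*t*exp(-3*t)

Characteristic equation r² + 6r + 9 = 0 has discriminant (6)² - 4·(9) = 0, so r = -3 is a repeated root.
Hence q_h = (C1 + C2*t)*exp(-3*t).
Try q_p = A*cos(4*t) + B*sin(4*t). Substituting and equating the coefficients of cos(4t) and sin(4t) gives A = 48/625, B = 14/625, so q_p = 14*sin(4*t)/625 + 48*cos(4*t)/625.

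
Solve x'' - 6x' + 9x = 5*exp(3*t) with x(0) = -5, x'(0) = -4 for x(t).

x = -5*exp(3*t) + 11*t*exp(3*t) + 5*t**2*exp(3*t)/2

Characteristic equation r² - 6r + 9 = 0 has discriminant (-6)² - 4·(9) = 0, so r = 3 is a repeated root.
Hence x_h = (C1 + C2*t)*exp(3*t).
Since exp(3*t) solves the homogeneous equation (r = 3 is a root of multiplicity 2), multiply the trial by t^2. Try x_p = A*t^2*exp(3*t). Substituting into the equation and dividing by exp(3*t) gives A = 5/2, so x_p = 5*t^2*exp(3*t)/2.
General solution: x = C1*exp(3*t) + 5*t^2*exp(3*t)/2 + C2*t*exp(3*t).
Apply the initial conditions: x(0) = C1 = -5 and x'(0) = C2 + 3*C1 = -4. Solving gives C1 = -5, C2 = 11.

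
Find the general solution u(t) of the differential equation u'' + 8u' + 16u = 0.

u = C1*exp(-4*t) + C2*t*exp(-4*t)

Characteristic equation r² + 8r + 16 = 0 has discriminant (8)² - 4·(16) = 0, so r = -4 is a repeated root.
Hence u_h = (C1 + C2*t)*exp(-4*t).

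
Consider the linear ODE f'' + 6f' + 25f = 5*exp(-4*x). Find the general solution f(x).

f = 5*exp(-4*x)/17 + C1*cos(4*x)*exp(-3*x) + C2*exp(-3*x)*sin(4*x)

Characteristic equation r² + 6r + 25 = 0 has discriminant (6)² - 4·(25) = -64 < 0, so r = -3 ± 4i.
Hence f_h = C1*cos(4*x)*exp(-3*x) + C2*exp(-3*x)*sin(4*x).
Try f_p = A*exp(-4*x). Substituting into the equation and dividing by exp(-4*x) gives A = 5/17, so f_p = 5*exp(-4*x)/17.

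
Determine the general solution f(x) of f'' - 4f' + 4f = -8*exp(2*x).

f = C1*exp(2*x) - 4*x**2*exp(2*x) + C2*x*exp(2*x)

Characteristic equation r² - 4r + 4 = 0 has discriminant (-4)² - 4·(4) = 0, so r = 2 is a repeated root.
Hence f_h = (C1 + C2*x)*exp(2*x).
Since exp(2*x) solves the homogeneous equation (r = 2 is a root of multiplicity 2), multiply the trial by x^2. Try f_p = A*x^2*exp(2*x). Substituting into the equation and dividing by exp(2*x) gives A = -4, so f_p = -4*x^2*exp(2*x).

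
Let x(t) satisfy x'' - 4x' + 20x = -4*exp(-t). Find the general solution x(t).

Characteristic equation r² - 4r + 20 = 0 has discriminant (-4)² - 4·(20) = -64 < 0, so r = 2 ± 4i.
Hence x_h = C1*cos(4*t)*exp(2*t) + C2*exp(2*t)*sin(4*t).
Try x_p = A*exp(-t). Substituting into the equation and dividing by exp(-t) gives A = -4/25, so x_p = -4*exp(-t)/25.

x = -4*exp(-t)/25 + C1*cos(4*t)*exp(2*t) + C2*exp(2*t)*sin(4*t)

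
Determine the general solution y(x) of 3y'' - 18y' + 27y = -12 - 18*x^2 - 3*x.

Divide through by 3: y'' - 6y' + 9y = -4 - x - 6*x^2.
Characteristic equation r² - 6r + 9 = 0 has discriminant (-6)² - 4·(9) = 0, so r = 3 is a repeated root.
Hence y_h = (C1 + C2*x)*exp(3*x).
For the particular solution try y_p = A0 + A1*x + A2*x^2. Substituting and matching coefficients of each power of x gives A0 = -26/27, A1 = -1, A2 = -2/3, so y_p = -26/27 - x - 2*x^2/3.

y = -26/27 - x - 2*x**2/3 + C1*exp(3*x) + C2*x*exp(3*x)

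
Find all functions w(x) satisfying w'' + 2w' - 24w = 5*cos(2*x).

w = -7*cos(2*x)/40 + sin(2*x)/40 + C1*exp(-6*x) + C2*exp(4*x)

Characteristic equation r² + 2r - 24 = 0 factors as (r + 6)(r - 4) = 0, so r = -6, 4.
Hence w_h = C1*exp(-6*x) + C2*exp(4*x).
Try w_p = A*cos(2*x) + B*sin(2*x). Substituting and equating the coefficients of cos(2x) and sin(2x) gives A = -7/40, B = 1/40, so w_p = -7*cos(2*x)/40 + sin(2*x)/40.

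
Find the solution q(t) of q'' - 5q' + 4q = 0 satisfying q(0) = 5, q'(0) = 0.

Characteristic equation r² - 5r + 4 = 0 factors as (r - 4)(r - 1) = 0, so r = 4, 1.
Hence q_h = C1*exp(4*t) + C2*exp(t).
Apply the initial conditions: q(0) = C1 + C2 = 5 and q'(0) = C2 + 4*C1 = 0. Solving gives C1 = -5/3, C2 = 20/3.

q = -5*exp(4*t)/3 + 20*exp(t)/3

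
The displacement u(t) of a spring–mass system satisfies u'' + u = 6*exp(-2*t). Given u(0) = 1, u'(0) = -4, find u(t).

Characteristic equation r² + 1 = 0 has discriminant (0)² - 4·(1) = -4 < 0, so r = ± i.
Hence u_h = C1*cos(t) + C2*sin(t).
Try u_p = A*exp(-2*t). Substituting into the equation and dividing by exp(-2*t) gives A = 6/5, so u_p = 6*exp(-2*t)/5.
General solution: u = 6*exp(-2*t)/5 + C1*cos(t) + C2*sin(t).
Apply the initial conditions: u(0) = 6/5 + C1 = 1 and u'(0) = -12/5 + C2 = -4. Solving gives C1 = -1/5, C2 = -8/5.

u = -8*sin(t)/5 - cos(t)/5 + 6*exp(-2*t)/5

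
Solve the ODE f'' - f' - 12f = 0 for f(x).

f = C1*exp(4*x) + C2*exp(-3*x)

Characteristic equation r² - r - 12 = 0 factors as (r - 4)(r + 3) = 0, so r = 4, -3.
Hence f_h = C1*exp(4*x) + C2*exp(-3*x).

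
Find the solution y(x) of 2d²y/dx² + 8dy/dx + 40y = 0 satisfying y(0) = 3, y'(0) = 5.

Divide through by 2: y'' + 4y' + 20y = 0.
Characteristic equation r² + 4r + 20 = 0 has discriminant (4)² - 4·(20) = -64 < 0, so r = -2 ± 4i.
Hence y_h = C1*cos(4*x)*exp(-2*x) + C2*exp(-2*x)*sin(4*x).
Apply the initial conditions: y(0) = C1 = 3 and y'(0) = -2*C1 + 4*C2 = 5. Solving gives C1 = 3, C2 = 11/4.

y = 3*cos(4*x)*exp(-2*x) + 11*exp(-2*x)*sin(4*x)/4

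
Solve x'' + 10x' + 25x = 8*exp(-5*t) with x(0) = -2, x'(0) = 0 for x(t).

x = -2*exp(-5*t) - 10*t*exp(-5*t) + 4*t**2*exp(-5*t)

Characteristic equation r² + 10r + 25 = 0 has discriminant (10)² - 4·(25) = 0, so r = -5 is a repeated root.
Hence x_h = (C1 + C2*t)*exp(-5*t).
Since exp(-5*t) solves the homogeneous equation (r = -5 is a root of multiplicity 2), multiply the trial by t^2. Try x_p = A*t^2*exp(-5*t). Substituting into the equation and dividing by exp(-5*t) gives A = 4, so x_p = 4*t^2*exp(-5*t).
General solution: x = C1*exp(-5*t) + 4*t^2*exp(-5*t) + C2*t*exp(-5*t).
Apply the initial conditions: x(0) = C1 = -2 and x'(0) = C2 - 5*C1 = 0. Solving gives C1 = -2, C2 = -10.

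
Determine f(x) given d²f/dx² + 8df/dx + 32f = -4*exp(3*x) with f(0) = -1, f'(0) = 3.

Characteristic equation r² + 8r + 32 = 0 has discriminant (8)² - 4·(32) = -64 < 0, so r = -4 ± 4i.
Hence f_h = C1*cos(4*x)*exp(-4*x) + C2*exp(-4*x)*sin(4*x).
Try f_p = A*exp(3*x). Substituting into the equation and dividing by exp(3*x) gives A = -4/65, so f_p = -4*exp(3*x)/65.
General solution: f = -4*exp(3*x)/65 + C1*cos(4*x)*exp(-4*x) + C2*exp(-4*x)*sin(4*x).
Apply the initial conditions: f(0) = -4/65 + C1 = -1 and f'(0) = -12/65 - 4*C1 + 4*C2 = 3. Solving gives C1 = -61/65, C2 = -37/260.

f = -4*exp(3*x)/65 - 61*cos(4*x)*exp(-4*x)/65 - 37*exp(-4*x)*sin(4*x)/260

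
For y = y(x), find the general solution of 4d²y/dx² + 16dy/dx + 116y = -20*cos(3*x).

Divide through by 4: y'' + 4y' + 29y = -5*cos(3*x).
Characteristic equation r² + 4r + 29 = 0 has discriminant (4)² - 4·(29) = -100 < 0, so r = -2 ± 5i.
Hence y_h = C1*cos(5*x)*exp(-2*x) + C2*exp(-2*x)*sin(5*x).
Try y_p = A*cos(3*x) + B*sin(3*x). Substituting and equating the coefficients of cos(3x) and sin(3x) gives A = -25/136, B = -15/136, so y_p = -25*cos(3*x)/136 - 15*sin(3*x)/136.

y = -25*cos(3*x)/136 - 15*sin(3*x)/136 + C1*cos(5*x)*exp(-2*x) + C2*exp(-2*x)*sin(5*x)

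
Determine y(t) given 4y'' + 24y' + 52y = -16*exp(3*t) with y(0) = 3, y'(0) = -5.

y = -exp(3*t)/10 + 23*exp(-3*t)*sin(2*t)/10 + 31*cos(2*t)*exp(-3*t)/10

Divide through by 4: y'' + 6y' + 13y = -4*exp(3*t).
Characteristic equation r² + 6r + 13 = 0 has discriminant (6)² - 4·(13) = -16 < 0, so r = -3 ± 2i.
Hence y_h = C1*cos(2*t)*exp(-3*t) + C2*exp(-3*t)*sin(2*t).
Try y_p = A*exp(3*t). Substituting into the equation and dividing by exp(3*t) gives A = -1/10, so y_p = -exp(3*t)/10.
General solution: y = -exp(3*t)/10 + C1*cos(2*t)*exp(-3*t) + C2*exp(-3*t)*sin(2*t).
Apply the initial conditions: y(0) = -1/10 + C1 = 3 and y'(0) = -3/10 - 3*C1 + 2*C2 = -5. Solving gives C1 = 31/10, C2 = 23/10.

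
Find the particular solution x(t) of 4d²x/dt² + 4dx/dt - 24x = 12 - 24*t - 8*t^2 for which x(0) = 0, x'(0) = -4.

Divide through by 4: x'' + x' - 6x = 3 - 6*t - 2*t^2.
Characteristic equation r² + r - 6 = 0 factors as (r + 3)(r - 2) = 0, so r = -3, 2.
Hence x_h = C1*exp(-3*t) + C2*exp(2*t).
For the particular solution try x_p = A0 + A1*t + A2*t^2. Substituting and matching coefficients of each power of t gives A0 = -11/54, A1 = 10/9, A2 = 1/3, so x_p = -11/54 + t^2/3 + 10*t/9.
General solution: x = -11/54 + t^2/3 + 10*t/9 + C1*exp(-3*t) + C2*exp(2*t).
Apply the initial conditions: x(0) = -11/54 + C1 + C2 = 0 and x'(0) = 10/9 - 3*C1 + 2*C2 = -4. Solving gives C1 = 149/135, C2 = -9/10.

x = -11/54 - 9*exp(2*t)/10 + t**2/3 + 10*t/9 + 149*exp(-3*t)/135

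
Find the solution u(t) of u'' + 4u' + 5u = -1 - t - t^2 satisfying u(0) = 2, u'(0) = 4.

Characteristic equation r² + 4r + 5 = 0 has discriminant (4)² - 4·(5) = -4 < 0, so r = -2 ± i.
Hence u_h = C1*cos(t)*exp(-2*t) + C2*exp(-2*t)*sin(t).
For the particular solution try u_p = A0 + A1*t + A2*t^2. Substituting and matching coefficients of each power of t gives A0 = -27/125, A1 = 3/25, A2 = -1/5, so u_p = -27/125 - t^2/5 + 3*t/25.
General solution: u = -27/125 - t^2/5 + 3*t/25 + C1*cos(t)*exp(-2*t) + C2*exp(-2*t)*sin(t).
Apply the initial conditions: u(0) = -27/125 + C1 = 2 and u'(0) = 3/25 + C2 - 2*C1 = 4. Solving gives C1 = 277/125, C2 = 1039/125.

u = -27/125 - t**2/5 + 3*t/25 + 277*cos(t)*exp(-2*t)/125 + 1039*exp(-2*t)*sin(t)/125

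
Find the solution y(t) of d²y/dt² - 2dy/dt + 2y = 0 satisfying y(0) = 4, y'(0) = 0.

Characteristic equation r² - 2r + 2 = 0 has discriminant (-2)² - 4·(2) = -4 < 0, so r = 1 ± i.
Hence y_h = C1*cos(t)*exp(t) + C2*exp(t)*sin(t).
Apply the initial conditions: y(0) = C1 = 4 and y'(0) = C1 + C2 = 0. Solving gives C1 = 4, C2 = -4.

y = -4*exp(t)*sin(t) + 4*cos(t)*exp(t)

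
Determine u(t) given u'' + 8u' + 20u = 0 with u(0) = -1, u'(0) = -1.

Characteristic equation r² + 8r + 20 = 0 has discriminant (8)² - 4·(20) = -16 < 0, so r = -4 ± 2i.
Hence u_h = C1*cos(2*t)*exp(-4*t) + C2*exp(-4*t)*sin(2*t).
Apply the initial conditions: u(0) = C1 = -1 and u'(0) = -4*C1 + 2*C2 = -1. Solving gives C1 = -1, C2 = -5/2.

u = -cos(2*t)*exp(-4*t) - 5*exp(-4*t)*sin(2*t)/2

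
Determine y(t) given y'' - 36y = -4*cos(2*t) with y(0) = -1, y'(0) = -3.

Characteristic equation r² - 36 = 0 factors as (r - 6)(r + 6) = 0, so r = 6, -6.
Hence y_h = C1*exp(6*t) + C2*exp(-6*t).
Try y_p = A*cos(2*t) + B*sin(2*t). Substituting and equating the coefficients of cos(2t) and sin(2t) gives A = 1/10, B = 0, so y_p = cos(2*t)/10.
General solution: y = cos(2*t)/10 + C1*exp(6*t) + C2*exp(-6*t).
Apply the initial conditions: y(0) = 1/10 + C1 + C2 = -1 and y'(0) = -6*C2 + 6*C1 = -3. Solving gives C1 = -4/5, C2 = -3/10.

y = -4*exp(6*t)/5 - 3*exp(-6*t)/10 + cos(2*t)/10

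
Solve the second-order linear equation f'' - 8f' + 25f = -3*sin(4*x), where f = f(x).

f = -96*cos(4*x)/1105 - 27*sin(4*x)/1105 + C1*cos(3*x)*exp(4*x) + C2*exp(4*x)*sin(3*x)

Characteristic equation r² - 8r + 25 = 0 has discriminant (-8)² - 4·(25) = -36 < 0, so r = 4 ± 3i.
Hence f_h = C1*cos(3*x)*exp(4*x) + C2*exp(4*x)*sin(3*x).
Try f_p = A*cos(4*x) + B*sin(4*x). Substituting and equating the coefficients of cos(4x) and sin(4x) gives A = -96/1105, B = -27/1105, so f_p = -96*cos(4*x)/1105 - 27*sin(4*x)/1105.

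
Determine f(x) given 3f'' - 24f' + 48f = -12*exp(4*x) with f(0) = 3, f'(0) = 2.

Divide through by 3: f'' - 8f' + 16f = -4*exp(4*x).
Characteristic equation r² - 8r + 16 = 0 has discriminant (-8)² - 4·(16) = 0, so r = 4 is a repeated root.
Hence f_h = (C1 + C2*x)*exp(4*x).
Since exp(4*x) solves the homogeneous equation (r = 4 is a root of multiplicity 2), multiply the trial by x^2. Try f_p = A*x^2*exp(4*x). Substituting into the equation and dividing by exp(4*x) gives A = -2, so f_p = -2*x^2*exp(4*x).
General solution: f = C1*exp(4*x) - 2*x^2*exp(4*x) + C2*x*exp(4*x).
Apply the initial conditions: f(0) = C1 = 3 and f'(0) = C2 + 4*C1 = 2. Solving gives C1 = 3, C2 = -10.

f = 3*exp(4*x) - 10*x*exp(4*x) - 2*x**2*exp(4*x)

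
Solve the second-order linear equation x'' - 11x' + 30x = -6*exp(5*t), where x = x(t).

Characteristic equation r² - 11r + 30 = 0 factors as (r - 6)(r - 5) = 0, so r = 6, 5.
Hence x_h = C1*exp(6*t) + C2*exp(5*t).
Since exp(5*t) solves the homogeneous equation (r = 5 is a root of multiplicity 1), multiply the trial by t. Try x_p = A*t*exp(5*t). Substituting into the equation and dividing by exp(5*t) gives A = 6, so x_p = 6*t*exp(5*t).

x = C1*exp(6*t) + C2*exp(5*t) + 6*t*exp(5*t)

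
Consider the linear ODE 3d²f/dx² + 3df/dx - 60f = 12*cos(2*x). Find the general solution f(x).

f = -24*cos(2*x)/145 + 2*sin(2*x)/145 + C1*exp(-5*x) + C2*exp(4*x)

Divide through by 3: f'' + f' - 20f = 4*cos(2*x).
Characteristic equation r² + r - 20 = 0 factors as (r + 5)(r - 4) = 0, so r = -5, 4.
Hence f_h = C1*exp(-5*x) + C2*exp(4*x).
Try f_p = A*cos(2*x) + B*sin(2*x). Substituting and equating the coefficients of cos(2x) and sin(2x) gives A = -24/145, B = 2/145, so f_p = -24*cos(2*x)/145 + 2*sin(2*x)/145.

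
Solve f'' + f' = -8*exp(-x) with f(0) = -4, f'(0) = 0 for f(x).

f = -12 + 8*exp(-x) + 8*x*exp(-x)

Characteristic equation r² + r = 0 factors as (r + 1)r = 0, so r = -1, 0.
Hence f_h = C1*exp(-x) + C2.
Since exp(-x) solves the homogeneous equation (r = -1 is a root of multiplicity 1), multiply the trial by x. Try f_p = A*x*exp(-x). Substituting into the equation and dividing by exp(-x) gives A = 8, so f_p = 8*x*exp(-x).
General solution: f = C2 + C1*exp(-x) + 8*x*exp(-x).
Apply the initial conditions: f(0) = C1 + C2 = -4 and f'(0) = 8 - C1 = 0. Solving gives C1 = 8, C2 = -12.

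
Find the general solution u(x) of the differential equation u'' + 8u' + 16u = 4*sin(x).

Characteristic equation r² + 8r + 16 = 0 has discriminant (8)² - 4·(16) = 0, so r = -4 is a repeated root.
Hence u_h = (C1 + C2*x)*exp(-4*x).
Try u_p = A*cos(x) + B*sin(x). Substituting and equating the coefficients of cos(x) and sin(x) gives A = -32/289, B = 60/289, so u_p = -32*cos(x)/289 + 60*sin(x)/289.

u = -32*cos(x)/289 + 60*sin(x)/289 + C1*exp(-4*x) + C2*x*exp(-4*x)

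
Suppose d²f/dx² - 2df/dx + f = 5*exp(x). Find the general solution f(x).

Characteristic equation r² - 2r + 1 = 0 has discriminant (-2)² - 4·(1) = 0, so r = 1 is a repeated root.
Hence f_h = (C1 + C2*x)*exp(x).
Since exp(x) solves the homogeneous equation (r = 1 is a root of multiplicity 2), multiply the trial by x^2. Try f_p = A*x^2*exp(x). Substituting into the equation and dividing by exp(x) gives A = 5/2, so f_p = 5*x^2*exp(x)/2.

f = C1*exp(x) + 5*x**2*exp(x)/2 + C2*x*exp(x)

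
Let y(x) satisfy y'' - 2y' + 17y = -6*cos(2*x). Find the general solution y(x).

Characteristic equation r² - 2r + 17 = 0 has discriminant (-2)² - 4·(17) = -64 < 0, so r = 1 ± 4i.
Hence y_h = C1*cos(4*x)*exp(x) + C2*exp(x)*sin(4*x).
Try y_p = A*cos(2*x) + B*sin(2*x). Substituting and equating the coefficients of cos(2x) and sin(2x) gives A = -78/185, B = 24/185, so y_p = -78*cos(2*x)/185 + 24*sin(2*x)/185.

y = -78*cos(2*x)/185 + 24*sin(2*x)/185 + C1*cos(4*x)*exp(x) + C2*exp(x)*sin(4*x)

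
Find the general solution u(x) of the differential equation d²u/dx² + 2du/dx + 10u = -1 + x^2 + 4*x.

u = -24/125 + x**2/10 + 9*x/25 + C1*cos(3*x)*exp(-x) + C2*exp(-x)*sin(3*x)

Characteristic equation r² + 2r + 10 = 0 has discriminant (2)² - 4·(10) = -36 < 0, so r = -1 ± 3i.
Hence u_h = C1*cos(3*x)*exp(-x) + C2*exp(-x)*sin(3*x).
For the particular solution try u_p = A0 + A1*x + A2*x^2. Substituting and matching coefficients of each power of x gives A0 = -24/125, A1 = 9/25, A2 = 1/10, so u_p = -24/125 + x^2/10 + 9*x/25.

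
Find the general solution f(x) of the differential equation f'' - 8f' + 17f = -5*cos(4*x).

Characteristic equation r² - 8r + 17 = 0 has discriminant (-8)² - 4·(17) = -4 < 0, so r = 4 ± i.
Hence f_h = C1*cos(x)*exp(4*x) + C2*exp(4*x)*sin(x).
Try f_p = A*cos(4*x) + B*sin(4*x). Substituting and equating the coefficients of cos(4x) and sin(4x) gives A = -1/205, B = 32/205, so f_p = -cos(4*x)/205 + 32*sin(4*x)/205.

f = -cos(4*x)/205 + 32*sin(4*x)/205 + C1*cos(x)*exp(4*x) + C2*exp(4*x)*sin(x)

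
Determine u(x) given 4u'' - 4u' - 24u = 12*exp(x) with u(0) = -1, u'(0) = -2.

u = -exp(x)/2 - exp(3*x)/2

Divide through by 4: u'' - u' - 6u = 3*exp(x).
Characteristic equation r² - r - 6 = 0 factors as (r + 2)(r - 3) = 0, so r = -2, 3.
Hence u_h = C1*exp(-2*x) + C2*exp(3*x).
Try u_p = A*exp(x). Substituting into the equation and dividing by exp(x) gives A = -1/2, so u_p = -exp(x)/2.
General solution: u = -exp(x)/2 + C1*exp(-2*x) + C2*exp(3*x).
Apply the initial conditions: u(0) = -1/2 + C1 + C2 = -1 and u'(0) = -1/2 - 2*C1 + 3*C2 = -2. Solving gives C1 = 0, C2 = -1/2.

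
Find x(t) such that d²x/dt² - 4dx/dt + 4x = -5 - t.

x = -3/2 - t/4 + C1*exp(2*t) + C2*t*exp(2*t)

Characteristic equation r² - 4r + 4 = 0 has discriminant (-4)² - 4·(4) = 0, so r = 2 is a repeated root.
Hence x_h = (C1 + C2*t)*exp(2*t).
For the particular solution try x_p = A0 + A1*t. Substituting and matching coefficients of each power of t gives A0 = -3/2, A1 = -1/4, so x_p = -3/2 - t/4.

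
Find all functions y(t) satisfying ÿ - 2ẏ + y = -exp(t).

Characteristic equation r² - 2r + 1 = 0 has discriminant (-2)² - 4·(1) = 0, so r = 1 is a repeated root.
Hence y_h = (C1 + C2*t)*exp(t).
Since exp(t) solves the homogeneous equation (r = 1 is a root of multiplicity 2), multiply the trial by t^2. Try y_p = A*t^2*exp(t). Substituting into the equation and dividing by exp(t) gives A = -1/2, so y_p = -t^2*exp(t)/2.

y = C1*exp(t) - t**2*exp(t)/2 + C2*t*exp(t)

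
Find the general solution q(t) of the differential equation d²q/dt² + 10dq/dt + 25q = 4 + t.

Characteristic equation r² + 10r + 25 = 0 has discriminant (10)² - 4·(25) = 0, so r = -5 is a repeated root.
Hence q_h = (C1 + C2*t)*exp(-5*t).
For the particular solution try q_p = A0 + A1*t. Substituting and matching coefficients of each power of t gives A0 = 18/125, A1 = 1/25, so q_p = 18/125 + t/25.

q = 18/125 + t/25 + C1*exp(-5*t) + C2*t*exp(-5*t)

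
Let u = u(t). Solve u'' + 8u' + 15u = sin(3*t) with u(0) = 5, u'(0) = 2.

u = -581*exp(-5*t)/68 - 2*cos(3*t)/51 + sin(3*t)/102 + 163*exp(-3*t)/12

Characteristic equation r² + 8r + 15 = 0 factors as (r + 5)(r + 3) = 0, so r = -5, -3.
Hence u_h = C1*exp(-5*t) + C2*exp(-3*t).
Try u_p = A*cos(3*t) + B*sin(3*t). Substituting and equating the coefficients of cos(3t) and sin(3t) gives A = -2/51, B = 1/102, so u_p = -2*cos(3*t)/51 + sin(3*t)/102.
General solution: u = -2*cos(3*t)/51 + sin(3*t)/102 + C1*exp(-5*t) + C2*exp(-3*t).
Apply the initial conditions: u(0) = -2/51 + C1 + C2 = 5 and u'(0) = 1/34 - 5*C1 - 3*C2 = 2. Solving gives C1 = -581/68, C2 = 163/12.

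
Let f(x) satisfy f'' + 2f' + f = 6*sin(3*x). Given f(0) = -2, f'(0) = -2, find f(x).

f = -41*exp(-x)/25 - 12*sin(3*x)/25 - 9*cos(3*x)/25 - 11*x*exp(-x)/5

Characteristic equation r² + 2r + 1 = 0 has discriminant (2)² - 4·(1) = 0, so r = -1 is a repeated root.
Hence f_h = (C1 + C2*x)*exp(-x).
Try f_p = A*cos(3*x) + B*sin(3*x). Substituting and equating the coefficients of cos(3x) and sin(3x) gives A = -9/25, B = -12/25, so f_p = -12*sin(3*x)/25 - 9*cos(3*x)/25.
General solution: f = -12*sin(3*x)/25 - 9*cos(3*x)/25 + C1*exp(-x) + C2*x*exp(-x).
Apply the initial conditions: f(0) = -9/25 + C1 = -2 and f'(0) = -36/25 + C2 - C1 = -2. Solving gives C1 = -41/25, C2 = -11/5.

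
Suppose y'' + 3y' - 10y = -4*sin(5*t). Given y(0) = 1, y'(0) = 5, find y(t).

Characteristic equation r² + 3r - 10 = 0 factors as (r + 5)(r - 2) = 0, so r = -5, 2.
Hence y_h = C1*exp(-5*t) + C2*exp(2*t).
Try y_p = A*cos(5*t) + B*sin(5*t). Substituting and equating the coefficients of cos(5t) and sin(5t) gives A = 6/145, B = 14/145, so y_p = 6*cos(5*t)/145 + 14*sin(5*t)/145.
General solution: y = 6*cos(5*t)/145 + 14*sin(5*t)/145 + C1*exp(-5*t) + C2*exp(2*t).
Apply the initial conditions: y(0) = 6/145 + C1 + C2 = 1 and y'(0) = 14/29 - 5*C1 + 2*C2 = 5. Solving gives C1 = -13/35, C2 = 270/203.

y = -13*exp(-5*t)/35 + 6*cos(5*t)/145 + 14*sin(5*t)/145 + 270*exp(2*t)/203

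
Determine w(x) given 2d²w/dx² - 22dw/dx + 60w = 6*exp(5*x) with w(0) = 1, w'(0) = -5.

w = -7*exp(6*x) + 8*exp(5*x) - 3*x*exp(5*x)

Divide through by 2: w'' - 11w' + 30w = 3*exp(5*x).
Characteristic equation r² - 11r + 30 = 0 factors as (r - 5)(r - 6) = 0, so r = 5, 6.
Hence w_h = C1*exp(5*x) + C2*exp(6*x).
Since exp(5*x) solves the homogeneous equation (r = 5 is a root of multiplicity 1), multiply the trial by x. Try w_p = A*x*exp(5*x). Substituting into the equation and dividing by exp(5*x) gives A = -3, so w_p = -3*x*exp(5*x).
General solution: w = C1*exp(5*x) + C2*exp(6*x) - 3*x*exp(5*x).
Apply the initial conditions: w(0) = C1 + C2 = 1 and w'(0) = -3 + 5*C1 + 6*C2 = -5. Solving gives C1 = 8, C2 = -7.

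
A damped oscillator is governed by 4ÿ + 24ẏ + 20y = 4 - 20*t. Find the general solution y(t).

Divide through by 4: y'' + 6y' + 5y = 1 - 5*t.
Characteristic equation r² + 6r + 5 = 0 factors as (r + 1)(r + 5) = 0, so r = -1, -5.
Hence y_h = C1*exp(-t) + C2*exp(-5*t).
For the particular solution try y_p = A0 + A1*t. Substituting and matching coefficients of each power of t gives A0 = 7/5, A1 = -1, so y_p = 7/5 - t.

y = 7/5 - t + C1*exp(-t) + C2*exp(-5*t)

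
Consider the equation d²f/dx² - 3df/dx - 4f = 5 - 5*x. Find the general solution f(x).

Characteristic equation r² - 3r - 4 = 0 factors as (r + 1)(r - 4) = 0, so r = -1, 4.
Hence f_h = C1*exp(-x) + C2*exp(4*x).
For the particular solution try f_p = A0 + A1*x. Substituting and matching coefficients of each power of x gives A0 = -35/16, A1 = 5/4, so f_p = -35/16 + 5*x/4.

f = -35/16 + 5*x/4 + C1*exp(-x) + C2*exp(4*x)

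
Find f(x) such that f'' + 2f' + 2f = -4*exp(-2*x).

Characteristic equation r² + 2r + 2 = 0 has discriminant (2)² - 4·(2) = -4 < 0, so r = -1 ± i.
Hence f_h = C1*cos(x)*exp(-x) + C2*exp(-x)*sin(x).
Try f_p = A*exp(-2*x). Substituting into the equation and dividing by exp(-2*x) gives A = -2, so f_p = -2*exp(-2*x).

f = -2*exp(-2*x) + C1*cos(x)*exp(-x) + C2*exp(-x)*sin(x)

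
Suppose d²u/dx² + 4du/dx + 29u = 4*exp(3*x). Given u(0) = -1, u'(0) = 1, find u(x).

u = 2*exp(3*x)/25 - 27*cos(5*x)*exp(-2*x)/25 - 7*exp(-2*x)*sin(5*x)/25

Characteristic equation r² + 4r + 29 = 0 has discriminant (4)² - 4·(29) = -100 < 0, so r = -2 ± 5i.
Hence u_h = C1*cos(5*x)*exp(-2*x) + C2*exp(-2*x)*sin(5*x).
Try u_p = A*exp(3*x). Substituting into the equation and dividing by exp(3*x) gives A = 2/25, so u_p = 2*exp(3*x)/25.
General solution: u = 2*exp(3*x)/25 + C1*cos(5*x)*exp(-2*x) + C2*exp(-2*x)*sin(5*x).
Apply the initial conditions: u(0) = 2/25 + C1 = -1 and u'(0) = 6/25 - 2*C1 + 5*C2 = 1. Solving gives C1 = -27/25, C2 = -7/25.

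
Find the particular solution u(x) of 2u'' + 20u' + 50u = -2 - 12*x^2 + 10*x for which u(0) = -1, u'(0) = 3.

u = -111/625 - 514*exp(-5*x)/625 - 6*x**2/25 + 49*x/125 - 188*x*exp(-5*x)/125

Divide through by 2: u'' + 10u' + 25u = -1 - 6*x^2 + 5*x.
Characteristic equation r² + 10r + 25 = 0 has discriminant (10)² - 4·(25) = 0, so r = -5 is a repeated root.
Hence u_h = (C1 + C2*x)*exp(-5*x).
For the particular solution try u_p = A0 + A1*x + A2*x^2. Substituting and matching coefficients of each power of x gives A0 = -111/625, A1 = 49/125, A2 = -6/25, so u_p = -111/625 - 6*x^2/25 + 49*x/125.
General solution: u = -111/625 - 6*x^2/25 + 49*x/125 + C1*exp(-5*x) + C2*x*exp(-5*x).
Apply the initial conditions: u(0) = -111/625 + C1 = -1 and u'(0) = 49/125 + C2 - 5*C1 = 3. Solving gives C1 = -514/625, C2 = -188/125.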